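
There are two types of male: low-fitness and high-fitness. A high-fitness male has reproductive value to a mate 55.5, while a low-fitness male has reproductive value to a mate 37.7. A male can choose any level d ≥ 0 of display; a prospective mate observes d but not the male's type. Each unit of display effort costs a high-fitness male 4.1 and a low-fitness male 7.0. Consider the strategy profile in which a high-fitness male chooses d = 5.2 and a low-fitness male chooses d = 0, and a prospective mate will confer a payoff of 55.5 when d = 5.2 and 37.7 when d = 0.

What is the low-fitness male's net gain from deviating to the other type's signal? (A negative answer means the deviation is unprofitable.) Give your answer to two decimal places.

Playing d = 0 the low-fitness male receives 37.7.
Deviating to d = 5.2 brings payment 55.5 at cost 7.0 × 5.2 = 36.4, netting 19.1.
Gain from deviating: 19.1 − 37.7 = -18.60.
The gain is negative, so the low-fitness type's incentive-compatibility constraint is satisfied.

-18.60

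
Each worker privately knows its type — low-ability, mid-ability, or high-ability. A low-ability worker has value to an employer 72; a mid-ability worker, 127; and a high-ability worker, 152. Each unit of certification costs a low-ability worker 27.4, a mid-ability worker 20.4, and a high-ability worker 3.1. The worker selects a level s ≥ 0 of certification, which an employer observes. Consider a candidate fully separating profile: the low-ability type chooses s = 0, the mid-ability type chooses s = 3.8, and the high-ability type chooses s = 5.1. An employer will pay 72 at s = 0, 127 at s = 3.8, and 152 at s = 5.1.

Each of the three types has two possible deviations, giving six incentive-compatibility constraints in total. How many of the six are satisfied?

5

Mid-ability (own payoff 127 − 20.4×3.8 = 49.48): to s=0 gives 72 → profitable ✗; to s=5.1 gives 152 − 20.4×5.1 = 47.96 → no gain ✓.
Low-ability (own payoff 72): to s=3.8 gives 127 − 27.4×3.8 = 22.88 → no gain ✓; to s=5.1 gives 152 − 27.4×5.1 = 12.26 → no gain ✓.
High-ability (own payoff 152 − 3.1×5.1 = 136.19): to s=0 gives 72 → no gain ✓; to s=3.8 gives 127 − 3.1×3.8 = 115.22 → no gain ✓.
5 of the 6 constraints hold; not an equilibrium.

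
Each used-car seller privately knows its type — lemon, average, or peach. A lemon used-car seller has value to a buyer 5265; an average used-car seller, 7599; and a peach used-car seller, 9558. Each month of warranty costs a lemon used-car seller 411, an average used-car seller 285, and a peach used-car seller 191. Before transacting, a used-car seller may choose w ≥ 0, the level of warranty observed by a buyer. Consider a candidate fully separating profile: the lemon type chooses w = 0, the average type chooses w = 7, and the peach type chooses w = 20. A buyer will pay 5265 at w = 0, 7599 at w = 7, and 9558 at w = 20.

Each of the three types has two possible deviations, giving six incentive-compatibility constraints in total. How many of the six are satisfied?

5

Average (own payoff 7599 − 285×7 = 5604): to w=0 gives 5265 → no gain ✓; to w=20 gives 9558 − 285×20 = 3858 → no gain ✓.
Peach (own payoff 9558 − 191×20 = 5738): to w=0 gives 5265 → no gain ✓; to w=7 gives 7599 − 191×7 = 6262 → profitable ✗.
Lemon (own payoff 5265): to w=7 gives 7599 − 411×7 = 4722 → no gain ✓; to w=20 gives 9558 − 411×20 = 1338 → no gain ✓.
5 of the 6 constraints hold; not an equilibrium.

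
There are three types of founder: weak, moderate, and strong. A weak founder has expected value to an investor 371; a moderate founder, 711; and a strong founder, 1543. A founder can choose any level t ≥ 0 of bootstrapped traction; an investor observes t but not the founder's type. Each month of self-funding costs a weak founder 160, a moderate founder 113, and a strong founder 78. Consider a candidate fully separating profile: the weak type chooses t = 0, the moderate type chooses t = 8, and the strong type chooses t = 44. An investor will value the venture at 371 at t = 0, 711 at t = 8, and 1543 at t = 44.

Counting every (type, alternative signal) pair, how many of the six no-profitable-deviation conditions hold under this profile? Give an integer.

Strong (own payoff 1543 − 78×44 = -1889): to t=0 gives 371 → profitable ✗; to t=8 gives 711 − 78×8 = 87 → profitable ✗.
Weak (own payoff 371): to t=8 gives 711 − 160×8 = -569 → no gain ✓; to t=44 gives 1543 − 160×44 = -5497 → no gain ✓.
Moderate (own payoff 711 − 113×8 = -193): to t=0 gives 371 → profitable ✗; to t=44 gives 1543 − 113×44 = -3429 → no gain ✓.
3 of the 6 constraints hold; not an equilibrium.

3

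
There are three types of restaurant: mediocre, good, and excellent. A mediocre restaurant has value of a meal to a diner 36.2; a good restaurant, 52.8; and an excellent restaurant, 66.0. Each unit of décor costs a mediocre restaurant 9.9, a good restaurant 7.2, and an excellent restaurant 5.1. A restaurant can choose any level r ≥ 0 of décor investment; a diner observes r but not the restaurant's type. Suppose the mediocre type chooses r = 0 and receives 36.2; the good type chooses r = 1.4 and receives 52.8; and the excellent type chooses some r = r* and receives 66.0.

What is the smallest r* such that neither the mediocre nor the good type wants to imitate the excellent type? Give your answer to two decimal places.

3.23

Good type (on-path payoff 52.8 − 7.2×1.4 = 42.72) won't mimic when 42.72 ≥ 66.0 − 7.2·r*, i.e. r* ≥ 3.23.
Mediocre type (on-path payoff 36.2) won't mimic when 36.2 ≥ 66.0 − 9.9·r*, i.e. r* ≥ 3.01.
Both must hold, so r* = max(3.01, 3.23) = 3.23. The good type's constraint binds.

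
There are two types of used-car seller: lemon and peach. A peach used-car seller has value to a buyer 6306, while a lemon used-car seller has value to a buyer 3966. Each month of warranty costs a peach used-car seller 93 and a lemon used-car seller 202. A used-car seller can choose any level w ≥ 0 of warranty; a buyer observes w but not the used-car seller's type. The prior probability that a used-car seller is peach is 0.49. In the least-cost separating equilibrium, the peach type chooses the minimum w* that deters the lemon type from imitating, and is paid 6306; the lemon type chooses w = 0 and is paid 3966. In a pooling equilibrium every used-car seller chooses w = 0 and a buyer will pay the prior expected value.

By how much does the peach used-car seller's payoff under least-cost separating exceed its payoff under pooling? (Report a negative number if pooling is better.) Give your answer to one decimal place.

Least-cost separating signal: w* solves 3966 = 6306 − 202·w*, so w* = (6306 − 3966)/202 ≈ 11.5842.
Peach type's separating payoff: 6306 − 93 × w* = 6306 − 93 × (6306 − 3966)/202 = 6306 − 217620/202 ≈ 5228.673.
Pooling payoff: 0.49 × 6306 + 0.51 × 3966 = 5112.6.
Difference: 5228.673 − 5112.6 = 116.073, i.e. 116.1 to one decimal place.
The peach type prefers to separate.

116.1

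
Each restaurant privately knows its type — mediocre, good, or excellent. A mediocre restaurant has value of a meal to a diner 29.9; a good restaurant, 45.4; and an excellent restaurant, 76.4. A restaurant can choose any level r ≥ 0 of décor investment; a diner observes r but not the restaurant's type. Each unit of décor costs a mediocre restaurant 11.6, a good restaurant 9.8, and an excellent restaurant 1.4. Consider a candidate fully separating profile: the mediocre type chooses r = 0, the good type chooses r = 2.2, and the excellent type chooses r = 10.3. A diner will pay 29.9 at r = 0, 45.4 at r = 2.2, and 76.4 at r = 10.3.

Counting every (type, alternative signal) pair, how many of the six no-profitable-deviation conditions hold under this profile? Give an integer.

Good (own payoff 45.4 − 9.8×2.2 = 23.84): to r=0 gives 29.9 → profitable ✗; to r=10.3 gives 76.4 − 9.8×10.3 = -24.54 → no gain ✓.
Mediocre (own payoff 29.9): to r=2.2 gives 45.4 − 11.6×2.2 = 19.88 → no gain ✓; to r=10.3 gives 76.4 − 11.6×10.3 = -43.08 → no gain ✓.
Excellent (own payoff 76.4 − 1.4×10.3 = 61.98): to r=0 gives 29.9 → no gain ✓; to r=2.2 gives 45.4 − 1.4×2.2 = 42.32 → no gain ✓.
5 of the 6 constraints hold; not an equilibrium.

5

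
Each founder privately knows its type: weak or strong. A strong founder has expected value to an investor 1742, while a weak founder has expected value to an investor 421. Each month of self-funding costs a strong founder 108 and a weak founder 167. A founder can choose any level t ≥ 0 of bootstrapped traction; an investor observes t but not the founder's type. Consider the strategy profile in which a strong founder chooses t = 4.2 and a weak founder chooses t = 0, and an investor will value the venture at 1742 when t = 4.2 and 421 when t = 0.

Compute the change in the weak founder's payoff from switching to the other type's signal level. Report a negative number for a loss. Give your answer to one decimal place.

Playing t = 0 the weak founder receives 421.
Deviating to t = 4.2 brings payment 1742 at cost 167 × 4.2 = 701.4, netting 1040.6.
Gain from deviating: 1040.6 − 421 = 619.6.
The gain is positive, so the weak type's incentive-compatibility constraint is violated — this profile is not a separating equilibrium.

619.6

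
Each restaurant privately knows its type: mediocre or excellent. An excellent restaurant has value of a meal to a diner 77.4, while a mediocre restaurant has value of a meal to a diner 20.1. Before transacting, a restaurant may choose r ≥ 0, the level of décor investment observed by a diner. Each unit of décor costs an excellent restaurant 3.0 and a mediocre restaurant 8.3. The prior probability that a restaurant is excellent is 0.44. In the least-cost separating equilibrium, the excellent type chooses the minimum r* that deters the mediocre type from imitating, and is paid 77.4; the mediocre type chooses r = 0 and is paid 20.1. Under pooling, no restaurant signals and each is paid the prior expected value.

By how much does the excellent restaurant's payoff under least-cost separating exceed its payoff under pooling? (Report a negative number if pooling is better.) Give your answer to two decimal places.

11.38

Least-cost separating signal: r* solves 20.1 = 77.4 − 8.3·r*, so r* = (77.4 − 20.1)/8.3 ≈ 6.9036.
Excellent type's separating payoff: 77.4 − 3.0 × r* = 77.4 − 3.0 × (77.4 − 20.1)/8.3 = 77.4 − 171.9/8.3 ≈ 56.6892.
Pooling payoff: 0.44 × 77.4 + 0.56 × 20.1 = 45.312.
Difference: 56.6892 − 45.312 = 11.3772, i.e. 11.38 to two decimal places.
The excellent type prefers to separate.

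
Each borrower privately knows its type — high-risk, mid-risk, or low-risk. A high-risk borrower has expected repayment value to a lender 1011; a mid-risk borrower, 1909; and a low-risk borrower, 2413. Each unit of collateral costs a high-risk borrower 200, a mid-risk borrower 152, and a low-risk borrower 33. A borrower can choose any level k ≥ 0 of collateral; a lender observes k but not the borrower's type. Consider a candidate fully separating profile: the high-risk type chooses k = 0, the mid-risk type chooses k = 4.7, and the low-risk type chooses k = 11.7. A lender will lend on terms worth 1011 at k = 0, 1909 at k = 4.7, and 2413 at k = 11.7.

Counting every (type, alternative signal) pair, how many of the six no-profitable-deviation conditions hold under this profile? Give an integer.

Low-risk (own payoff 2413 − 33×11.7 = 2026.9): to k=0 gives 1011 → no gain ✓; to k=4.7 gives 1909 − 33×4.7 = 1753.9 → no gain ✓.
High-risk (own payoff 1011): to k=4.7 gives 1909 − 200×4.7 = 969 → no gain ✓; to k=11.7 gives 2413 − 200×11.7 = 73 → no gain ✓.
Mid-risk (own payoff 1909 − 152×4.7 = 1194.6): to k=0 gives 1011 → no gain ✓; to k=11.7 gives 2413 − 152×11.7 = 634.6 → no gain ✓.
6 of the 6 constraints hold; this profile is a separating equilibrium.

6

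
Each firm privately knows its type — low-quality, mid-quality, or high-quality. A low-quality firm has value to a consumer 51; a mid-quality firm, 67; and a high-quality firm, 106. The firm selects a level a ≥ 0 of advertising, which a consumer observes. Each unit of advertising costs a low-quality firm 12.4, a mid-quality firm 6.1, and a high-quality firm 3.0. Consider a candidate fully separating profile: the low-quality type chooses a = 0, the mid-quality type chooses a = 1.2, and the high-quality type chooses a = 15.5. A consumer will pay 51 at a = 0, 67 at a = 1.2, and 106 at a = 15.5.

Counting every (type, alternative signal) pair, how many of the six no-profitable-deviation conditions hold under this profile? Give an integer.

Mid-quality (own payoff 67 − 6.1×1.2 = 59.68): to a=0 gives 51 → no gain ✓; to a=15.5 gives 106 − 6.1×15.5 = 11.45 → no gain ✓.
High-quality (own payoff 106 − 3.0×15.5 = 59.5): to a=0 gives 51 → no gain ✓; to a=1.2 gives 67 − 3.0×1.2 = 63.4 → profitable ✗.
Low-quality (own payoff 51): to a=1.2 gives 67 − 12.4×1.2 = 52.12 → profitable ✗; to a=15.5 gives 106 − 12.4×15.5 = -86.2 → no gain ✓.
4 of the 6 constraints hold; not an equilibrium.

4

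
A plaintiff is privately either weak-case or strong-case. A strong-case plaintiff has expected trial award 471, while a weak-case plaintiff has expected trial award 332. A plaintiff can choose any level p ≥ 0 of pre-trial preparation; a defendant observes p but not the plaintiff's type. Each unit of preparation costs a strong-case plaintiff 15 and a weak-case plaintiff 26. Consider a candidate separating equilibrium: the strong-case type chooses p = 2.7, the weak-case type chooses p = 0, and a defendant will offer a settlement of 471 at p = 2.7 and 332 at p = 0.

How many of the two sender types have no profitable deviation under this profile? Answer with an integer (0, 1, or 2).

Weak-case type: stay at 0 → 332; mimic → 471 − 26 × 2.7 = 400.8. IC fails (332 < 400.8).
Strong-case type: signal → 471 − 15 × 2.7 = 430.5; deviate to 0 → 332. IC holds (430.5 ≥ 332).
1 of 2 constraints hold, so this profile is not an equilibrium.

1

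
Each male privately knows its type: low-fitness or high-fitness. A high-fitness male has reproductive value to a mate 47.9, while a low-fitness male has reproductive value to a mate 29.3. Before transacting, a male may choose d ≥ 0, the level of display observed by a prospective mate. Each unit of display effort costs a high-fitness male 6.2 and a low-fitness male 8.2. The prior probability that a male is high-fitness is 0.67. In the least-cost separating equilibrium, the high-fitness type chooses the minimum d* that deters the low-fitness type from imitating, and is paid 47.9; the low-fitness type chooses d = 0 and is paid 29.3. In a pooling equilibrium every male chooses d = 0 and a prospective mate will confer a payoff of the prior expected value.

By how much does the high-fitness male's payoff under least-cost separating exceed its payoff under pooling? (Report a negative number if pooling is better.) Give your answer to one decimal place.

Least-cost separating signal: d* solves 29.3 = 47.9 − 8.2·d*, so d* = (47.9 − 29.3)/8.2 ≈ 2.2683.
High-fitness type's separating payoff: 47.9 − 6.2 × d* = 47.9 − 6.2 × (47.9 − 29.3)/8.2 = 47.9 − 115.32/8.2 ≈ 33.837.
Pooling payoff: 0.67 × 47.9 + 0.33 × 29.3 = 41.762.
Difference: 33.837 − 41.762 = -7.925, i.e. -7.9 to one decimal place.
The high-fitness type would prefer the pooling outcome.

-7.9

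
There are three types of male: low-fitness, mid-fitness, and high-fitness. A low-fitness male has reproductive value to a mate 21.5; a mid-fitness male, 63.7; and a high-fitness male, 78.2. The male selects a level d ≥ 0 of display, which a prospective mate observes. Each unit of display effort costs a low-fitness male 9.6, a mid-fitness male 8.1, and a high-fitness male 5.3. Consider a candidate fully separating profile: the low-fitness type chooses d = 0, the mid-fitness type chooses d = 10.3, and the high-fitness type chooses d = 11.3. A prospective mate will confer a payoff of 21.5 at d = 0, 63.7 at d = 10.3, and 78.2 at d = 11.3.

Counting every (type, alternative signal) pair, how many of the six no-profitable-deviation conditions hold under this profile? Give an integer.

3

Mid-fitness (own payoff 63.7 − 8.1×10.3 = -19.73): to d=0 gives 21.5 → profitable ✗; to d=11.3 gives 78.2 − 8.1×11.3 = -13.33 → profitable ✗.
Low-fitness (own payoff 21.5): to d=10.3 gives 63.7 − 9.6×10.3 = -35.18 → no gain ✓; to d=11.3 gives 78.2 − 9.6×11.3 = -30.28 → no gain ✓.
High-fitness (own payoff 78.2 − 5.3×11.3 = 18.31): to d=0 gives 21.5 → profitable ✗; to d=10.3 gives 63.7 − 5.3×10.3 = 9.11 → no gain ✓.
3 of the 6 constraints hold; not an equilibrium.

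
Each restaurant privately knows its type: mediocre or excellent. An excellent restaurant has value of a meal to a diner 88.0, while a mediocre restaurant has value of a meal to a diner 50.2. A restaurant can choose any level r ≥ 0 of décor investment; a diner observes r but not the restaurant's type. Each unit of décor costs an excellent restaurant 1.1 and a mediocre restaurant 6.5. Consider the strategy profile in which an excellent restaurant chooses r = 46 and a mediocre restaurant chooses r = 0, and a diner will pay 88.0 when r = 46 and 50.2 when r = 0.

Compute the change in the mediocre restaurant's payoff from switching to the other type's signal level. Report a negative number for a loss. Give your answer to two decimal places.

-261.20

Playing r = 0 the mediocre restaurant receives 50.2.
Deviating to r = 46 brings payment 88.0 at cost 6.5 × 46 = 299, netting -211.
Gain from deviating: -211 − 50.2 = -261.20.
The gain is negative, so the mediocre type's incentive-compatibility constraint is satisfied.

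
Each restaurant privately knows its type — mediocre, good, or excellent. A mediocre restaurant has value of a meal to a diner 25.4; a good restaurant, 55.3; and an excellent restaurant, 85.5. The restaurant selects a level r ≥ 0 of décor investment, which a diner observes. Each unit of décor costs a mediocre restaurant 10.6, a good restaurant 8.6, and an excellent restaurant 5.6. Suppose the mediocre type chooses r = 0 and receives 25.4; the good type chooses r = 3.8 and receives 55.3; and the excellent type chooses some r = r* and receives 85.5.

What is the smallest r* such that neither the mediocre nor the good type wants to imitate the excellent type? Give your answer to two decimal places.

7.31

Good type (on-path payoff 55.3 − 8.6×3.8 = 22.62) won't mimic when 22.62 ≥ 85.5 − 8.6·r*, i.e. r* ≥ 7.31.
Mediocre type (on-path payoff 25.4) won't mimic when 25.4 ≥ 85.5 − 10.6·r*, i.e. r* ≥ 5.67.
Both must hold, so r* = max(5.67, 7.31) = 7.31. The good type's constraint binds.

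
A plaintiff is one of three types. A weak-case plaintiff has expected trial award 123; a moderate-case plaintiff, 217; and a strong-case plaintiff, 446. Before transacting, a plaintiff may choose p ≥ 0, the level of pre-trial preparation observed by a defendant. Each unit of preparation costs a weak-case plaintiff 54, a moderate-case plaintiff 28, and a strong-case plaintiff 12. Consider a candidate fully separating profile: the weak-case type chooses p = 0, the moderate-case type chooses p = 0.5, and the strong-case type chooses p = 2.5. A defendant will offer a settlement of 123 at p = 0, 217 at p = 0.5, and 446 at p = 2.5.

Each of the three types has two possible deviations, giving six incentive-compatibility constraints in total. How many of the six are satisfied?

Weak-case (own payoff 123): to p=0.5 gives 217 − 54×0.5 = 190 → profitable ✗; to p=2.5 gives 446 − 54×2.5 = 311 → profitable ✗.
Moderate-case (own payoff 217 − 28×0.5 = 203): to p=0 gives 123 → no gain ✓; to p=2.5 gives 446 − 28×2.5 = 376 → profitable ✗.
Strong-case (own payoff 446 − 12×2.5 = 416): to p=0 gives 123 → no gain ✓; to p=0.5 gives 217 − 12×0.5 = 211 → no gain ✓.
3 of the 6 constraints hold; not an equilibrium.

3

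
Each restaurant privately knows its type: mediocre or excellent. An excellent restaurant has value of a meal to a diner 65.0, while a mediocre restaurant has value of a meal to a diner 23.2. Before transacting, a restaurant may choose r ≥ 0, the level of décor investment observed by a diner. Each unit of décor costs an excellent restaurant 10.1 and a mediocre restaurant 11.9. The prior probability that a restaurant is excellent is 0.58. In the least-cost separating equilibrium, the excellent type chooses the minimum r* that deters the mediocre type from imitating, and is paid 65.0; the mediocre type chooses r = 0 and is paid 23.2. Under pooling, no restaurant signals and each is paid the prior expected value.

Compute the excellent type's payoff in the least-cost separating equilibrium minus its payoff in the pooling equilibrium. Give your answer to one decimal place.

Least-cost separating signal: r* solves 23.2 = 65.0 − 11.9·r*, so r* = (65.0 − 23.2)/11.9 ≈ 3.5126.
Excellent type's separating payoff: 65.0 − 10.1 × r* = 65.0 − 10.1 × (65.0 − 23.2)/11.9 = 65.0 − 422.18/11.9 ≈ 29.523.
Pooling payoff: 0.58 × 65.0 + 0.42 × 23.2 = 47.444.
Difference: 29.523 − 47.444 = -17.921, i.e. -17.9 to one decimal place.
The excellent type would prefer the pooling outcome.

-17.9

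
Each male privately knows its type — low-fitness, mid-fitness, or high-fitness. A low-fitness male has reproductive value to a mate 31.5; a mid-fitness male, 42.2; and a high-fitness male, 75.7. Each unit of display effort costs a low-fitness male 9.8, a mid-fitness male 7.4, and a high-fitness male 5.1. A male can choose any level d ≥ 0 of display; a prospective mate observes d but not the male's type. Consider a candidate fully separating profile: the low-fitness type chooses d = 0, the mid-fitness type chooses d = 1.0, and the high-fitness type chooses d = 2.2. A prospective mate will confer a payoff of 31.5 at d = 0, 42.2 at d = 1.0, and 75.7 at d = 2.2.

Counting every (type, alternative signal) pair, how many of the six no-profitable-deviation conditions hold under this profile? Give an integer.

3

Low-fitness (own payoff 31.5): to d=1.0 gives 42.2 − 9.8×1.0 = 32.4 → profitable ✗; to d=2.2 gives 75.7 − 9.8×2.2 = 54.14 → profitable ✗.
High-fitness (own payoff 75.7 − 5.1×2.2 = 64.48): to d=0 gives 31.5 → no gain ✓; to d=1.0 gives 42.2 − 5.1×1.0 = 37.1 → no gain ✓.
Mid-fitness (own payoff 42.2 − 7.4×1.0 = 34.8): to d=0 gives 31.5 → no gain ✓; to d=2.2 gives 75.7 − 7.4×2.2 = 59.42 → profitable ✗.
3 of the 6 constraints hold; not an equilibrium.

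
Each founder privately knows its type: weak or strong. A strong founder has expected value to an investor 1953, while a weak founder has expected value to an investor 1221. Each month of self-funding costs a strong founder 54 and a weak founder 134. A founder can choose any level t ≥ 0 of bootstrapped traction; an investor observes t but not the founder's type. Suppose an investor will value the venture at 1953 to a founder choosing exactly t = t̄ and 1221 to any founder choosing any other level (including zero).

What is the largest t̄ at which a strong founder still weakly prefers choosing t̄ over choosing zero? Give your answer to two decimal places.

13.56

Choosing t̄ yields the strong type 1953 − 54·t̄; choosing zero yields 1221.
The strong type is indifferent at 1953 − 54·t̄ = 1221, i.e. t̄ = (1953 − 1221) / 54 ≈ 13.56.
For any t̄ above 13.56 the strong type would rather pool at zero, so separation collapses.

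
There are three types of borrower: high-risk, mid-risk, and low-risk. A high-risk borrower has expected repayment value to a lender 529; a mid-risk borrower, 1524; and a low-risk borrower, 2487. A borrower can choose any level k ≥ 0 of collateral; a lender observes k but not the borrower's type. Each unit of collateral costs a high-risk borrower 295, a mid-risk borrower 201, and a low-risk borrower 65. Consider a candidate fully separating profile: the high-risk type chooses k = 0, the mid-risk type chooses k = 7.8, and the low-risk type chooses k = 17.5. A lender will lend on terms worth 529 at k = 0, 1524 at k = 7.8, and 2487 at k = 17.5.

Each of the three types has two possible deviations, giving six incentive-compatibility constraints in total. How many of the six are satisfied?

Low-risk (own payoff 2487 − 65×17.5 = 1349.5): to k=0 gives 529 → no gain ✓; to k=7.8 gives 1524 − 65×7.8 = 1017 → no gain ✓.
Mid-risk (own payoff 1524 − 201×7.8 = -43.8): to k=0 gives 529 → profitable ✗; to k=17.5 gives 2487 − 201×17.5 = -1030.5 → no gain ✓.
High-risk (own payoff 529): to k=7.8 gives 1524 − 295×7.8 = -777 → no gain ✓; to k=17.5 gives 2487 − 295×17.5 = -2675.5 → no gain ✓.
5 of the 6 constraints hold; not an equilibrium.

5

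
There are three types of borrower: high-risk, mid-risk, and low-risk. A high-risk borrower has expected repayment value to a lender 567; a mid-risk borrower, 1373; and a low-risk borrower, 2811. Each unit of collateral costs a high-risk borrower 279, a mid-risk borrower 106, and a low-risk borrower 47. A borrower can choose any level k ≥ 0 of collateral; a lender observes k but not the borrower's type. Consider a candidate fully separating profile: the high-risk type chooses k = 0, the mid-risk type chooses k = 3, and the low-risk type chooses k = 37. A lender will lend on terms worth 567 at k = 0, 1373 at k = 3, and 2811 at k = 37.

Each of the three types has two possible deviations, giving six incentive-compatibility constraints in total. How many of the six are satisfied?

Low-risk (own payoff 2811 − 47×37 = 1072): to k=0 gives 567 → no gain ✓; to k=3 gives 1373 − 47×3 = 1232 → profitable ✗.
Mid-risk (own payoff 1373 − 106×3 = 1055): to k=0 gives 567 → no gain ✓; to k=37 gives 2811 − 106×37 = -1111 → no gain ✓.
High-risk (own payoff 567): to k=3 gives 1373 − 279×3 = 536 → no gain ✓; to k=37 gives 2811 − 279×37 = -7512 → no gain ✓.
5 of the 6 constraints hold; not an equilibrium.

5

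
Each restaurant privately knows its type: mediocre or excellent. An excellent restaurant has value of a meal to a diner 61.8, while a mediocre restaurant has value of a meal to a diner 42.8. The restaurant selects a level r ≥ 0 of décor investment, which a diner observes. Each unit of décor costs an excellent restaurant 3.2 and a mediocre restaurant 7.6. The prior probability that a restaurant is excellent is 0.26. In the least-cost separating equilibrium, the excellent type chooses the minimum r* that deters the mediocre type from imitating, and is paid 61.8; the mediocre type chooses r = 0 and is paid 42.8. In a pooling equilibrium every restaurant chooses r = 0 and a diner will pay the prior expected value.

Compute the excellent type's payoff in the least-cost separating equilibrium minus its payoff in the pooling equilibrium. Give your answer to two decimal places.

Least-cost separating signal: r* solves 42.8 = 61.8 − 7.6·r*, so r* = (61.8 − 42.8)/7.6 = 2.5.
Excellent type's separating payoff: 61.8 − 3.2 × r* = 61.8 − 3.2 × (61.8 − 42.8)/7.6 = 61.8 − 60.8/7.6 = 53.8.
Pooling payoff: 0.26 × 61.8 + 0.74 × 42.8 = 47.74.
Difference: 53.8 − 47.74 = 6.06.
The excellent type prefers to separate.

6.06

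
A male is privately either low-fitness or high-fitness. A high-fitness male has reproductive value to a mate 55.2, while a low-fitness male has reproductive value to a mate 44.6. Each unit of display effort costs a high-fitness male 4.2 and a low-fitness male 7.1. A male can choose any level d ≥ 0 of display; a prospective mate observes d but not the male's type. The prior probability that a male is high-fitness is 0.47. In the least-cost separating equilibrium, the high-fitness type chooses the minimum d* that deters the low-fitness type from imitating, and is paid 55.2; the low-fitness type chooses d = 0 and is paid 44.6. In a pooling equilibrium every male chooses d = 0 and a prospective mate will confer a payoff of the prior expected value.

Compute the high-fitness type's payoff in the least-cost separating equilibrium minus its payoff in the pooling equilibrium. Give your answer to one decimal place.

Least-cost separating signal: d* solves 44.6 = 55.2 − 7.1·d*, so d* = (55.2 − 44.6)/7.1 ≈ 1.4930.
High-fitness type's separating payoff: 55.2 − 4.2 × d* = 55.2 − 4.2 × (55.2 − 44.6)/7.1 = 55.2 − 44.52/7.1 ≈ 48.930.
Pooling payoff: 0.47 × 55.2 + 0.53 × 44.6 = 49.582.
Difference: 48.930 − 49.582 = -0.652, i.e. -0.7 to one decimal place.
The high-fitness type would prefer the pooling outcome.

-0.7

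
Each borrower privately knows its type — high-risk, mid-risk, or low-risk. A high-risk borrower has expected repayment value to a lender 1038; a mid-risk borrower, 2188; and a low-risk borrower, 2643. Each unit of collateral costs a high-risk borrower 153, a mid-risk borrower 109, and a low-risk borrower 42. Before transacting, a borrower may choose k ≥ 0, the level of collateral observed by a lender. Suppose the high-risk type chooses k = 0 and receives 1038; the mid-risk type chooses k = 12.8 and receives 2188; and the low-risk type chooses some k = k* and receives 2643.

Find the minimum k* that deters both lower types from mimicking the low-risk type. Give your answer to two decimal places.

16.97

High-risk type (on-path payoff 1038) won't mimic when 1038 ≥ 2643 − 153·k*, i.e. k* ≥ 10.49.
Mid-risk type (on-path payoff 2188 − 109×12.8 = 792.8) won't mimic when 792.8 ≥ 2643 − 109·k*, i.e. k* ≥ 16.97.
Both must hold, so k* = max(10.49, 16.97) = 16.97. The mid-risk type's constraint binds.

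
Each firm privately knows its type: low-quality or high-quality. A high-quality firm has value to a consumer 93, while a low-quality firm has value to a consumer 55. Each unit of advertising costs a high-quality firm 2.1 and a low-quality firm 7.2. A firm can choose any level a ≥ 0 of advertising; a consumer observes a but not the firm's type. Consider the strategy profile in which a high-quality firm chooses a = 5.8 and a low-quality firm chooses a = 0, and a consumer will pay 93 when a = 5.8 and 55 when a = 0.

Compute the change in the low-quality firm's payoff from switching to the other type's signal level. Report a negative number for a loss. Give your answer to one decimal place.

Playing a = 0 the low-quality firm receives 55.
Deviating to a = 5.8 brings payment 93 at cost 7.2 × 5.8 = 41.76, netting 51.24.
Gain from deviating: 51.24 − 55 = -3.76, i.e. -3.8 to one decimal place.
The gain is negative, so the low-quality type's incentive-compatibility constraint is satisfied.

-3.8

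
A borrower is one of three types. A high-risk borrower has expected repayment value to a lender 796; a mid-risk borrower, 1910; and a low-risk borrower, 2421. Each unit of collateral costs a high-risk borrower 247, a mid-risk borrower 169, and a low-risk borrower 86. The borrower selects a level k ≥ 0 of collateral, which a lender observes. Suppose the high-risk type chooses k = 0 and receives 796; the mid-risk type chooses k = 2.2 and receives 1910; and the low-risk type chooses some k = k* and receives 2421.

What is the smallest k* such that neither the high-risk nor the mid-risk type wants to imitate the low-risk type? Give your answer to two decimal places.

6.58

Mid-risk type (on-path payoff 1910 − 169×2.2 = 1538.2) won't mimic when 1538.2 ≥ 2421 − 169·k*, i.e. k* ≥ 5.22.
High-risk type (on-path payoff 796) won't mimic when 796 ≥ 2421 − 247·k*, i.e. k* ≥ 6.58.
Both must hold, so k* = max(6.58, 5.22) = 6.58. The high-risk type's constraint binds.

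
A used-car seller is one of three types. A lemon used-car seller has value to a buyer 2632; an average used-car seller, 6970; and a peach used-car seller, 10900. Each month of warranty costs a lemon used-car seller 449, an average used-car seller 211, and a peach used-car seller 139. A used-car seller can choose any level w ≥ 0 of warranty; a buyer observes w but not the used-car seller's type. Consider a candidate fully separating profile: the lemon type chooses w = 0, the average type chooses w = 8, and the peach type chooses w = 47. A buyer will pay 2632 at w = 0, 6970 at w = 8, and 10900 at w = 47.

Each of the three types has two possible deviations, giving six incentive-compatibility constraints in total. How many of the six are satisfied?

4

Lemon (own payoff 2632): to w=8 gives 6970 − 449×8 = 3378 → profitable ✗; to w=47 gives 10900 − 449×47 = -10203 → no gain ✓.
Average (own payoff 6970 − 211×8 = 5282): to w=0 gives 2632 → no gain ✓; to w=47 gives 10900 − 211×47 = 983 → no gain ✓.
Peach (own payoff 10900 − 139×47 = 4367): to w=0 gives 2632 → no gain ✓; to w=8 gives 6970 − 139×8 = 5858 → profitable ✗.
4 of the 6 constraints hold; not an equilibrium.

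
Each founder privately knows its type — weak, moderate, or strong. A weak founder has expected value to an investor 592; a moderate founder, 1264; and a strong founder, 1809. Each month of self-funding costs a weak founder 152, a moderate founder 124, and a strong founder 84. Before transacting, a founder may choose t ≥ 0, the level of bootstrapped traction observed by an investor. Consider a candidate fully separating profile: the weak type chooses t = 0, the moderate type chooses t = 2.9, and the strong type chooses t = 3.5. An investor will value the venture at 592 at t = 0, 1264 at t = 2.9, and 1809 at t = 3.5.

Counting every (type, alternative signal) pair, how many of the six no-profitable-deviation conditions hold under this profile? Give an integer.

Weak (own payoff 592): to t=2.9 gives 1264 − 152×2.9 = 823.2 → profitable ✗; to t=3.5 gives 1809 − 152×3.5 = 1277 → profitable ✗.
Moderate (own payoff 1264 − 124×2.9 = 904.4): to t=0 gives 592 → no gain ✓; to t=3.5 gives 1809 − 124×3.5 = 1375 → profitable ✗.
Strong (own payoff 1809 − 84×3.5 = 1515): to t=0 gives 592 → no gain ✓; to t=2.9 gives 1264 − 84×2.9 = 1020.4 → no gain ✓.
3 of the 6 constraints hold; not an equilibrium.

3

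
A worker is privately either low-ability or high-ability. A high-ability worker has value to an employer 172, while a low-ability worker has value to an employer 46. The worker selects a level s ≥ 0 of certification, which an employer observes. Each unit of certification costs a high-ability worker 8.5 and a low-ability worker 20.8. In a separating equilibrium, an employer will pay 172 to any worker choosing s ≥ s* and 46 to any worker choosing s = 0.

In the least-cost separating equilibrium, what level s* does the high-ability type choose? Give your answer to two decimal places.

A low-ability worker choosing s = 0 receives 46.
Imitating at s* instead would pay 172 at cost 20.8·s*, netting 172 − 20.8·s*.
Indifference: 46 = 172 − 20.8·s*, so s* = (172 − 46) / 20.8 ≈ 6.06.
At s* the low-ability type's incentive constraint just binds; the high-ability type strictly prefers s* since its per-unit cost is lower.

6.06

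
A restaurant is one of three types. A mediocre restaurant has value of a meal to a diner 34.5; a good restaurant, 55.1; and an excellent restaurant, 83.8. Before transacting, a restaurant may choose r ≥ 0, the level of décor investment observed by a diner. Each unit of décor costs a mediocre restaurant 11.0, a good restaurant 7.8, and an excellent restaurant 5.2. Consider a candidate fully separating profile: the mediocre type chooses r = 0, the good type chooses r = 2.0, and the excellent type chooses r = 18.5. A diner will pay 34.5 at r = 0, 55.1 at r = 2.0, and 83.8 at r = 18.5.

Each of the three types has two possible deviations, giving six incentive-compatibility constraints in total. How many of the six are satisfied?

4

Excellent (own payoff 83.8 − 5.2×18.5 = -12.4): to r=0 gives 34.5 → profitable ✗; to r=2.0 gives 55.1 − 5.2×2.0 = 44.7 → profitable ✗.
Good (own payoff 55.1 − 7.8×2.0 = 39.5): to r=0 gives 34.5 → no gain ✓; to r=18.5 gives 83.8 − 7.8×18.5 = -60.5 → no gain ✓.
Mediocre (own payoff 34.5): to r=2.0 gives 55.1 − 11.0×2.0 = 33.1 → no gain ✓; to r=18.5 gives 83.8 − 11.0×18.5 = -119.7 → no gain ✓.
4 of the 6 constraints hold; not an equilibrium.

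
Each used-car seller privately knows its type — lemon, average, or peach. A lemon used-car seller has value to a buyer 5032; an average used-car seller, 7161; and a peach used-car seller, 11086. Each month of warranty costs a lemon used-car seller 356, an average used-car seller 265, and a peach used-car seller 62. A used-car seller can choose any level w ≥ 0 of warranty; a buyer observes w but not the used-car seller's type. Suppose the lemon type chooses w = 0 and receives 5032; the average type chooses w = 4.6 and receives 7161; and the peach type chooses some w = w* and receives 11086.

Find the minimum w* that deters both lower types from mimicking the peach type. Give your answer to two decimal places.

Lemon type (on-path payoff 5032) won't mimic when 5032 ≥ 11086 − 356·w*, i.e. w* ≥ 17.01.
Average type (on-path payoff 7161 − 265×4.6 = 5942) won't mimic when 5942 ≥ 11086 − 265·w*, i.e. w* ≥ 19.41.
Both must hold, so w* = max(17.01, 19.41) = 19.41. The average type's constraint binds.

19.41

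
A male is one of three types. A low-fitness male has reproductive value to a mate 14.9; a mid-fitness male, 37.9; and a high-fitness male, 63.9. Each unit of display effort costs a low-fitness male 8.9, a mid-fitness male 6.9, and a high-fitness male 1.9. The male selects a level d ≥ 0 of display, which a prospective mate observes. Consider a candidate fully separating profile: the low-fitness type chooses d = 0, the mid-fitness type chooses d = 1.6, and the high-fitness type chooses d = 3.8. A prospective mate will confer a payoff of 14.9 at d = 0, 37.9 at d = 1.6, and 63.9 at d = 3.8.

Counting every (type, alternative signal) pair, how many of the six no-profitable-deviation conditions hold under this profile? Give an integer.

3

Low-fitness (own payoff 14.9): to d=1.6 gives 37.9 − 8.9×1.6 = 23.66 → profitable ✗; to d=3.8 gives 63.9 − 8.9×3.8 = 30.08 → profitable ✗.
Mid-fitness (own payoff 37.9 − 6.9×1.6 = 26.86): to d=0 gives 14.9 → no gain ✓; to d=3.8 gives 63.9 − 6.9×3.8 = 37.68 → profitable ✗.
High-fitness (own payoff 63.9 − 1.9×3.8 = 56.68): to d=0 gives 14.9 → no gain ✓; to d=1.6 gives 37.9 − 1.9×1.6 = 34.86 → no gain ✓.
3 of the 6 constraints hold; not an equilibrium.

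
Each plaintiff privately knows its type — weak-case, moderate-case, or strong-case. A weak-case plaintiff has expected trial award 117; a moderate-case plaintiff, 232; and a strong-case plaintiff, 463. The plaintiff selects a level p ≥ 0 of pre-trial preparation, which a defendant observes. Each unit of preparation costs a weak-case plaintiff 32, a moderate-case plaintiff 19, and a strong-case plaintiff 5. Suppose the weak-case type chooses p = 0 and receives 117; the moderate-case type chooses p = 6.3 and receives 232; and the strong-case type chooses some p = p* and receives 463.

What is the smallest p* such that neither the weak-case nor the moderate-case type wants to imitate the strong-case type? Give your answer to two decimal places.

Weak-case type (on-path payoff 117) won't mimic when 117 ≥ 463 − 32·p*, i.e. p* ≥ 10.81.
Moderate-case type (on-path payoff 232 − 19×6.3 = 112.3) won't mimic when 112.3 ≥ 463 − 19·p*, i.e. p* ≥ 18.46.
Both must hold, so p* = max(10.81, 18.46) = 18.46. The moderate-case type's constraint binds.

18.46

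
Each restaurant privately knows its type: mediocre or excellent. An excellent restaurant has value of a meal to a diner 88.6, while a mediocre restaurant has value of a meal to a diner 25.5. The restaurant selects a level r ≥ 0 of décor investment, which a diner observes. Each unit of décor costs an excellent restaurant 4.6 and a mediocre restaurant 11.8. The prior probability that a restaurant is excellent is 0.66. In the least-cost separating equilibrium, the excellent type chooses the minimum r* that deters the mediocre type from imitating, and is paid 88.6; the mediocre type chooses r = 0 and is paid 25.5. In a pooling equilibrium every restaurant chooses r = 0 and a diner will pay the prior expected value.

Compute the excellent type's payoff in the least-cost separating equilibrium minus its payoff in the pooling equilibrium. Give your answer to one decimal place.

-3.1

Least-cost separating signal: r* solves 25.5 = 88.6 − 11.8·r*, so r* = (88.6 − 25.5)/11.8 ≈ 5.3475.
Excellent type's separating payoff: 88.6 − 4.6 × r* = 88.6 − 4.6 × (88.6 − 25.5)/11.8 = 88.6 − 290.26/11.8 ≈ 64.002.
Pooling payoff: 0.66 × 88.6 + 0.34 × 25.5 = 67.146.
Difference: 64.002 − 67.146 = -3.144, i.e. -3.1 to one decimal place.
The excellent type would prefer the pooling outcome.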